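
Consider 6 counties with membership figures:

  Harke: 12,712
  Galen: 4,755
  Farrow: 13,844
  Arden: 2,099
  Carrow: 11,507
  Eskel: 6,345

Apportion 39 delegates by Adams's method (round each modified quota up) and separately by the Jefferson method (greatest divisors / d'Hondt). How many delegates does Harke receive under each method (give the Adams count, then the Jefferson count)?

Adams: Harke 9, Galen 4, Farrow 10, Arden 2, Carrow 9, Eskel 5.
Jefferson: Harke 10, Galen 3, Farrow 11, Arden 1, Carrow 9, Eskel 5.
Harke gets 9 under Adams and 10 under Jefferson.

9 and 10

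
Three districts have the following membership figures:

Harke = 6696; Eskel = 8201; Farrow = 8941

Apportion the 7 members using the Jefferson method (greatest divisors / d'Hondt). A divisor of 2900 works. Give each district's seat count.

With modified divisor 2900: modified quotas Harke 2.309, Eskel 2.828, Farrow 3.083.
Rounding down: Harke 2, Eskel 2, Farrow 3 (total 7).

Harke=2, Eskel=2, Farrow=3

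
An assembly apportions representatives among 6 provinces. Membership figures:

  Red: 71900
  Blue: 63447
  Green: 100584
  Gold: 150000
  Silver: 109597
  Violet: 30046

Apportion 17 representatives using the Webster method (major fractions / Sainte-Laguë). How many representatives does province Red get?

2

Standard divisor 525574/17 ≈ 30916.118; standard quotas: Red 2.326, Blue 2.052, Green 3.253, Gold 4.852, Silver 3.545, Violet 0.972.
Rounding to the nearest integer gives Red 2, Blue 2, Green 3, Gold 5, Silver 4, Violet 1 — total 17, matching the house size, so no adjustment is needed.
Red receives 2.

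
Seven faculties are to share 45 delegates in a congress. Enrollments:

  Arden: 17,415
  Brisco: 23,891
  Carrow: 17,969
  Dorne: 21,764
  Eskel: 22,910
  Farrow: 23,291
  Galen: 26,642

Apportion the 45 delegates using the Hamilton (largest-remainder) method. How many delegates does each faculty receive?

Arden 5, Brisco 7, Carrow 5, Dorne 6, Eskel 7, Farrow 7, Galen 8

Total 153882; standard divisor 153882/45 ≈ 3419.6.
Standard quotas: Arden 5.0927, Brisco 6.9865, Carrow 5.2547, Dorne 6.3645, Eskel 6.6996, Farrow 6.8110, Galen 7.7910.
Lower quotas: Arden 5, Brisco 6, Carrow 5, Dorne 6, Eskel 6, Farrow 6, Galen 7 (sum 41, leaving 4 seats).
Remainders in descending order: Brisco 0.9865, Farrow 0.8110, Galen 0.7910, Eskel 0.6996, Dorne 0.3645, Carrow 0.2547, Arden 0.0927.
Largest remainders: Brisco, Farrow, Galen, Eskel receive the extra seats.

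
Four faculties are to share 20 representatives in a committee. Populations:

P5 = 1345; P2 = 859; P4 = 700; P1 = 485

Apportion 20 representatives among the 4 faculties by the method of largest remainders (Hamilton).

P5=8; P2=5; P4=4; P1=3

The standard divisor is 3389/20 ≈ 169.45.
Standard quotas: P5 7.937, P2 5.069, P4 4.131, P1 2.862.
Lower quotas: P5 7, P2 5, P4 4, P1 2 (sum 18, leaving 2 seats).
Remainders in descending order: P5 0.937, P1 0.862, P4 0.131, P2 0.069.
Largest remainders: P5, P1 receive the extra seats.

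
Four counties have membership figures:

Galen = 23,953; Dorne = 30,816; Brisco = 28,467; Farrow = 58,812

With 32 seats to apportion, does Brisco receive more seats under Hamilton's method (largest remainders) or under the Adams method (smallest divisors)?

Hamilton

Hamilton: Galen 5, Dorne 7, Brisco 7, Farrow 13.
Adams: Galen 6, Dorne 7, Brisco 6, Farrow 13.
Brisco gets 7 under Hamilton and 6 under Adams.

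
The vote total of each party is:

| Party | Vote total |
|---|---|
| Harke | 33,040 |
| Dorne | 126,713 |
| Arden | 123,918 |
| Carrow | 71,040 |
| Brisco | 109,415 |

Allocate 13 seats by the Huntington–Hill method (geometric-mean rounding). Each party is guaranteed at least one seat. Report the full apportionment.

With divisor 36175: modified quotas Harke 0.913, Dorne 3.503, Arden 3.426, Carrow 1.964, Brisco 3.025.
Geometric-mean thresholds: Harke (min 1), Dorne √(3·4)=3.464, Arden √(3·4)=3.464, Carrow √(1·2)=1.414, Brisco √(3·4)=3.464.
Each quota rounded against its threshold gives Harke 1, Dorne 4, Arden 3, Carrow 2, Brisco 3 (total 13).

Harke=1, Dorne=4, Arden=3, Carrow=2, Brisco=3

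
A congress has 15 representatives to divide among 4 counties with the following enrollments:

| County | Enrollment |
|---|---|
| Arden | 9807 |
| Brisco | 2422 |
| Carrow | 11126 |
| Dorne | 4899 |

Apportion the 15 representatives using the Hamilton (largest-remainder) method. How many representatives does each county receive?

Arden: 5, Brisco: 1, Carrow: 6, Dorne: 3

Standard divisor: 28254 ÷ 15 ≈ 1883.6.
Standard quotas: Arden 5.2065, Brisco 1.2858, Carrow 5.9068, Dorne 2.6009.
Lower quotas: Arden 5, Brisco 1, Carrow 5, Dorne 2 (sum 13, leaving 2 seats).
Remainders in descending order: Carrow 0.9068, Dorne 0.6009, Brisco 0.2858, Arden 0.2065.
The surplus seats go to Carrow, Dorne.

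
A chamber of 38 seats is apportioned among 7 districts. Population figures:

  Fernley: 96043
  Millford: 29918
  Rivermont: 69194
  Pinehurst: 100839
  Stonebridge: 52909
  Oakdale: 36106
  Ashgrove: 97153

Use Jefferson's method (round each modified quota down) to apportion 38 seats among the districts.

Fernley 8, Millford 2, Rivermont 5, Pinehurst 8, Stonebridge 4, Oakdale 3, Ashgrove 8

Standard divisor 482162/38 ≈ 12688.474; standard quotas: Fernley 7.569, Millford 2.358, Rivermont 5.453, Pinehurst 7.947, Stonebridge 4.170, Oakdale 2.846, Ashgrove 7.657.
Rounding down gives 7, 2, 5, 7, 4, 2, 7 = 34 seats, so the divisor must be adjusted.
With modified divisor 11800: modified quotas Fernley 8.139, Millford 2.535, Rivermont 5.864, Pinehurst 8.546, Stonebridge 4.484, Oakdale 3.060, Ashgrove 8.233.
Rounding down: Fernley 8, Millford 2, Rivermont 5, Pinehurst 8, Stonebridge 4, Oakdale 3, Ashgrove 8 (total 38).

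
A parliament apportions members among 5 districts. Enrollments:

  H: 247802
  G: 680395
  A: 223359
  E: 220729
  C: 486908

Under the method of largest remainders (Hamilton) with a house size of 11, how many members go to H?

The standard divisor is 1859193/11 ≈ 169017.545.
Standard quotas: H 1.4661, G 4.0256, A 1.3215, E 1.3060, C 2.8808.
Lower quotas: H 1, G 4, A 1, E 1, C 2 (sum 9, leaving 2 seats).
Remainders in descending order: C 0.8808, H 0.4661, A 0.3215, E 0.3060, G 0.0256.
The surplus seats go to C, H.
H receives 2.

2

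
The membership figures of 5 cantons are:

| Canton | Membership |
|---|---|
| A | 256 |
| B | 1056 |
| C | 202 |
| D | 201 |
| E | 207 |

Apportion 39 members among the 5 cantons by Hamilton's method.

Total 1922; standard divisor 1922/39 ≈ 49.282.
Standard quotas: A 5.195, B 21.428, C 4.099, D 4.079, E 4.200.
Lower quotas: A 5, B 21, C 4, D 4, E 4 (sum 38, leaving 1 seat).
Remainders in descending order: B 0.428, E 0.200, A 0.195, C 0.099, D 0.079.
Largest remainder: B receives the extra seat.

A: 5, B: 22, C: 4, D: 4, E: 4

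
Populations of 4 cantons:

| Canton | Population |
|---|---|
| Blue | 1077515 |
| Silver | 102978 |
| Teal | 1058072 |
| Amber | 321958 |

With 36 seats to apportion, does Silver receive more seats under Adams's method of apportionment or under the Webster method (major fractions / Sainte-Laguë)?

Adams

Adams: Blue 15, Silver 2, Teal 14, Amber 5.
Webster: Blue 15, Silver 1, Teal 15, Amber 5.
Silver gets 2 under Adams and 1 under Webster.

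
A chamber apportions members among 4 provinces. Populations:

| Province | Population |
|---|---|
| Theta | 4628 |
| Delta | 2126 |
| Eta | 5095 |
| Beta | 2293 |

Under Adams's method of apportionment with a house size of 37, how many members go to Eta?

13

Standard divisor 14142/37 ≈ 382.216; standard quotas: Theta 12.108, Delta 5.562, Eta 13.330, Beta 5.999.
Rounding up gives 13, 6, 14, 6 = 39 seats, so the divisor must be adjusted.
With modified divisor 400: modified quotas Theta 11.570, Delta 5.315, Eta 12.738, Beta 5.732.
Rounding up: Theta 12, Delta 6, Eta 13, Beta 6 (total 37).
Eta receives 13.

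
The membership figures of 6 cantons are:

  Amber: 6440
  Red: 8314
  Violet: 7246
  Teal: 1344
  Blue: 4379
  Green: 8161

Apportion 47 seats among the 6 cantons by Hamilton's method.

Amber=8, Red=11, Violet=9, Teal=2, Blue=6, Green=11

Standard divisor: 35884 ÷ 47 ≈ 763.489.
Standard quotas: Amber 8.4350, Red 10.8895, Violet 9.4906, Teal 1.7603, Blue 5.7355, Green 10.6891.
Lower quotas: Amber 8, Red 10, Violet 9, Teal 1, Blue 5, Green 10 (sum 43, leaving 4 seats).
Remainders in descending order: Red 0.8895, Teal 0.7603, Blue 0.7355, Green 0.6891, Violet 0.4906, Amber 0.4350.
Largest remainders: Red, Teal, Blue, Green receive the extra seats.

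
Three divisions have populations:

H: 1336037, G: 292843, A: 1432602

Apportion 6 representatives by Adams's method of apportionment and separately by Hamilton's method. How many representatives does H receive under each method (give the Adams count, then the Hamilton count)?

2 and 3

Adams: H 2, G 1, A 3.
Hamilton: H 3, G 0, A 3.
H gets 2 under Adams and 3 under Hamilton.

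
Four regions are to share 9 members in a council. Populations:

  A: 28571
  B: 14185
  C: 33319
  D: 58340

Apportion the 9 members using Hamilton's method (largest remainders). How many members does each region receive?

Total 134415; standard divisor 134415/9 = 14935.
Standard quotas: A 1.9130, B 0.9498, C 2.2309, D 3.9063.
Lower quotas: A 1, B 0, C 2, D 3 (sum 6, leaving 3 seats).
Remainders in descending order: B 0.9498, A 0.9130, D 0.9063, C 0.2309.
The surplus seats go to B, A, D.

A 2, B 1, C 2, D 4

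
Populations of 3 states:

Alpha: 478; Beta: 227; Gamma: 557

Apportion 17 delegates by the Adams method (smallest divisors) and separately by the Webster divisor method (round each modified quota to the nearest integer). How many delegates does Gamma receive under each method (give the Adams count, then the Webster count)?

7 and 8

Adams: Alpha 7, Beta 3, Gamma 7.
Webster: Alpha 6, Beta 3, Gamma 8.
Gamma gets 7 under Adams and 8 under Webster.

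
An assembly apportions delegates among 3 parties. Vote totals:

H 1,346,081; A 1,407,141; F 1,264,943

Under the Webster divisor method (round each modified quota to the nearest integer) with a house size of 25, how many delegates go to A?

Standard divisor 4018165/25 ≈ 160726.6; standard quotas: H 8.375, A 8.755, F 7.870.
Rounding to the nearest integer gives H 8, A 9, F 8 — total 25, matching the house size, so no adjustment is needed.
A receives 9.

9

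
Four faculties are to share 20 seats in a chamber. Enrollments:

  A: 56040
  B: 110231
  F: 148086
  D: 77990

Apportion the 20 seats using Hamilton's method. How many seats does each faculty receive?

Total 392347; standard divisor 392347/20 ≈ 19617.35.
Standard quotas: A 2.8567, B 5.6191, F 7.5487, D 3.9756.
Lower quotas: A 2, B 5, F 7, D 3 (sum 17, leaving 3 seats).
Remainders in descending order: D 0.9756, A 0.8567, B 0.6191, F 0.5487.
Largest remainders: D, A, B receive the extra seats.

A: 3, B: 6, F: 7, D: 4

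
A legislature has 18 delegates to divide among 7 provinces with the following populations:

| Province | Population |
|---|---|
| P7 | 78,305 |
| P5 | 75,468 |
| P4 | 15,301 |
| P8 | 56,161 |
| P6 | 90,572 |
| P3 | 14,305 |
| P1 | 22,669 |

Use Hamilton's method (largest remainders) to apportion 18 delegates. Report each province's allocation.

Total 352781; standard divisor 352781/18 ≈ 19598.944.
Standard quotas: P7 3.9954, P5 3.8506, P4 0.7807, P8 2.8655, P6 4.6213, P3 0.7299, P1 1.1566.
Lower quotas: P7 3, P5 3, P4 0, P8 2, P6 4, P3 0, P1 1 (sum 13, leaving 5 seats).
Remainders in descending order: P7 0.9954, P8 0.8655, P5 0.8506, P4 0.7807, P3 0.7299, P6 0.6213, P1 0.1566.
The surplus seats go to P7, P8, P5, P4, P3.

P7 4; P5 4; P4 1; P8 3; P6 4; P3 1; P1 1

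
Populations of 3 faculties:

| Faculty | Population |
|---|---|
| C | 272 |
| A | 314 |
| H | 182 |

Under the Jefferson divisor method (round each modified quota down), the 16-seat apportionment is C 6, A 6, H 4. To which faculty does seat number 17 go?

Priority for the next seat is population ÷ (current seats + 1).
Priorities: C 38.857, A 44.857, H 36.400.
Highest priority: A.

A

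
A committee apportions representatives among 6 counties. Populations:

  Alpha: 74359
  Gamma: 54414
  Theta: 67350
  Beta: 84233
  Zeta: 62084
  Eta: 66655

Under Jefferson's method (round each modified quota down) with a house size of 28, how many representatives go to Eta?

Standard divisor 409095/28 ≈ 14610.536; standard quotas: Alpha 5.089, Gamma 3.724, Theta 4.610, Beta 5.765, Zeta 4.249, Eta 4.562.
Rounding down gives 5, 3, 4, 5, 4, 4 = 25 seats, so the divisor must be adjusted.
With modified divisor 13400: modified quotas Alpha 5.549, Gamma 4.061, Theta 5.026, Beta 6.286, Zeta 4.633, Eta 4.974.
Rounding down: Alpha 5, Gamma 4, Theta 5, Beta 6, Zeta 4, Eta 4 (total 28).
Eta receives 4.

4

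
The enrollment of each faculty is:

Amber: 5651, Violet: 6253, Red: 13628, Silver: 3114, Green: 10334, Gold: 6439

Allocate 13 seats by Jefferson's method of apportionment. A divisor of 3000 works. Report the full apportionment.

Amber: 1, Violet: 2, Red: 4, Silver: 1, Green: 3, Gold: 2

With modified divisor 3000: modified quotas Amber 1.884, Violet 2.084, Red 4.543, Silver 1.038, Green 3.445, Gold 2.146.
Rounding down: Amber 1, Violet 2, Red 4, Silver 1, Green 3, Gold 2 (total 13).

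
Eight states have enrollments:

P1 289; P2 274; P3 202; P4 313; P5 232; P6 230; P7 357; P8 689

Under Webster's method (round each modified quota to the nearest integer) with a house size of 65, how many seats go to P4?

8

Standard divisor 2586/65 ≈ 39.785; standard quotas: P1 7.264, P2 6.887, P3 5.077, P4 7.867, P5 5.831, P6 5.781, P7 8.973, P8 17.318.
Rounding to the nearest integer gives P1 7, P2 7, P3 5, P4 8, P5 6, P6 6, P7 9, P8 17 — total 65, matching the house size, so no adjustment is needed.
P4 receives 8.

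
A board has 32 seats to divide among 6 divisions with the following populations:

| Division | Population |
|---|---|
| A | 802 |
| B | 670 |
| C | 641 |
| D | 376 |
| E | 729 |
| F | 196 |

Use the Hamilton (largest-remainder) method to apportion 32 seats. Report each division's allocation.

A: 7, B: 6, C: 6, D: 4, E: 7, F: 2

Standard divisor: 3414 ÷ 32 ≈ 106.688.
Standard quotas: A 7.517, B 6.280, C 6.008, D 3.524, E 6.833, F 1.837.
Lower quotas: A 7, B 6, C 6, D 3, E 6, F 1 (sum 29, leaving 3 seats).
Remainders in descending order: F 0.837, E 0.833, D 0.524, A 0.517, B 0.280, C 0.008.
Largest remainders: F, E, D receive the extra seats.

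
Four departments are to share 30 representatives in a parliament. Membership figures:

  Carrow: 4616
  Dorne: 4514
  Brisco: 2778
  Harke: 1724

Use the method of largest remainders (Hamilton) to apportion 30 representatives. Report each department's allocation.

Carrow: 10, Dorne: 10, Brisco: 6, Harke: 4

The standard divisor is 13632/30 ≈ 454.4.
Standard quotas: Carrow 10.158, Dorne 9.934, Brisco 6.114, Harke 3.794.
Lower quotas: Carrow 10, Dorne 9, Brisco 6, Harke 3 (sum 28, leaving 2 seats).
Remainders in descending order: Dorne 0.934, Harke 0.794, Carrow 0.158, Brisco 0.114.
Largest remainders: Dorne, Harke receive the extra seats.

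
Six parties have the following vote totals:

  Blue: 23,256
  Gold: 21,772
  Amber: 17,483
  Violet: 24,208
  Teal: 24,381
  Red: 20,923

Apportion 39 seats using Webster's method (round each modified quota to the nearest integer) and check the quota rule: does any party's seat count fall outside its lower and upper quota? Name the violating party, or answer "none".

Standard quotas: Blue 6.870, Gold 6.432, Amber 5.165, Violet 7.151, Teal 7.202, Red 6.181.
Webster allocation: Blue 7, Gold 7, Amber 5, Violet 7, Teal 7, Red 6.
Every allocation lies between the lower and upper quota.

none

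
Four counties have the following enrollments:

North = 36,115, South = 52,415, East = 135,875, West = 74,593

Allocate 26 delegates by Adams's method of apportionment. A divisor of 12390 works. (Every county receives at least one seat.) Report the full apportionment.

With modified divisor 12390: modified quotas North 2.915, South 4.230, East 10.967, West 6.020.
Rounding up: North 3, South 5, East 11, West 7 (total 26).

North 3; South 5; East 11; West 7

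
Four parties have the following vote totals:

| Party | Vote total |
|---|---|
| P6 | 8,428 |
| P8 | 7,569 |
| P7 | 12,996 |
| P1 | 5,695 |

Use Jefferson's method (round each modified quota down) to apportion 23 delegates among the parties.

Standard divisor 34688/23 ≈ 1508.174; standard quotas: P6 5.588, P8 5.019, P7 8.617, P1 3.776.
Rounding down gives 5, 5, 8, 3 = 21 seats, so the divisor must be adjusted.
With modified divisor 1410: modified quotas P6 5.977, P8 5.368, P7 9.217, P1 4.039.
Rounding down: P6 5, P8 5, P7 9, P1 4 (total 23).

P6=5; P8=5; P7=9; P1=4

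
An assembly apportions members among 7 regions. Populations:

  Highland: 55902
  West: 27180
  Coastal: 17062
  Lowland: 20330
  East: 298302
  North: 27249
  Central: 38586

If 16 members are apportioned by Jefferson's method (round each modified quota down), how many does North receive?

Standard divisor 484611/16 ≈ 30288.188; standard quotas: Highland 1.846, West 0.897, Coastal 0.563, Lowland 0.671, East 9.849, North 0.900, Central 1.274.
Rounding down gives 1, 0, 0, 0, 9, 0, 1 = 11 seats, so the divisor must be adjusted.
With modified divisor 26000: modified quotas Highland 2.150, West 1.045, Coastal 0.656, Lowland 0.782, East 11.473, North 1.048, Central 1.484.
Rounding down: Highland 2, West 1, Coastal 0, Lowland 0, East 11, North 1, Central 1 (total 16).
North receives 1.

1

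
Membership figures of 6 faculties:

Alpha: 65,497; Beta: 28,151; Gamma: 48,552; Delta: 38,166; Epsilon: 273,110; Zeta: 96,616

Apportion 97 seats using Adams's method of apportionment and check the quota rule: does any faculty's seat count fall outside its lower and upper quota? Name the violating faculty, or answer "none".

Standard quotas: Alpha 11.549, Beta 4.964, Gamma 8.561, Delta 6.730, Epsilon 48.159, Zeta 17.037.
Adams allocation: Alpha 12, Beta 5, Gamma 9, Delta 7, Epsilon 47, Zeta 17.
Epsilon has quota 48.159 (lower 48, upper 49) but receives 47 — outside the quota interval.

Epsilon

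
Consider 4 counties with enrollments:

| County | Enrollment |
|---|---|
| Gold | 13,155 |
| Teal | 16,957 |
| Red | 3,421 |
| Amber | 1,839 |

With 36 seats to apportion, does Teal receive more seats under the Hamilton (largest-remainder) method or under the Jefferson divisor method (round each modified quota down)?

Hamilton: Gold 13, Teal 17, Red 4, Amber 2.
Jefferson: Gold 14, Teal 18, Red 3, Amber 1.
Teal gets 17 under Hamilton and 18 under Jefferson.

Jefferson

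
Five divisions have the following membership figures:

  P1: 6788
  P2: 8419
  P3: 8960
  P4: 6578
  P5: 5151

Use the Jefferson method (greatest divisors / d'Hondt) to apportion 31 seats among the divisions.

P1 6, P2 7, P3 8, P4 6, P5 4

Standard divisor 35896/31 ≈ 1157.935; standard quotas: P1 5.862, P2 7.271, P3 7.738, P4 5.681, P5 4.448.
Rounding down gives 5, 7, 7, 5, 4 = 28 seats, so the divisor must be adjusted.
With modified divisor 1070: modified quotas P1 6.344, P2 7.868, P3 8.374, P4 6.148, P5 4.814.
Rounding down: P1 6, P2 7, P3 8, P4 6, P5 4 (total 31).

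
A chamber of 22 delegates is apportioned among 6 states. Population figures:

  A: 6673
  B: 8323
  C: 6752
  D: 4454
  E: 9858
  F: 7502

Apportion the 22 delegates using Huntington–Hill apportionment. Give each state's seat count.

A=3, B=4, C=4, D=2, E=5, F=4

With divisor 1938: modified quotas A 3.443, B 4.295, C 3.484, D 2.298, E 5.087, F 3.871.
Geometric-mean thresholds: A √(3·4)=3.464, B √(4·5)=4.472, C √(3·4)=3.464, D √(2·3)=2.449, E √(5·6)=5.477, F √(3·4)=3.464.
Each quota rounded against its threshold gives A 3, B 4, C 4, D 2, E 5, F 4 (total 22).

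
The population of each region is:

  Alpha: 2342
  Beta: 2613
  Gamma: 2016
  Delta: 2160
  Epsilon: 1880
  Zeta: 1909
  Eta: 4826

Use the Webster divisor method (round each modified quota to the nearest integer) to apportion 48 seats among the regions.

Standard divisor 17746/48 ≈ 369.708; standard quotas: Alpha 6.335, Beta 7.068, Gamma 5.453, Delta 5.842, Epsilon 5.085, Zeta 5.164, Eta 13.054.
Rounding to the nearest integer gives 6, 7, 5, 6, 5, 5, 13 = 47 seats, so the divisor must be adjusted.
With modified divisor 363: modified quotas Alpha 6.452, Beta 7.198, Gamma 5.554, Delta 5.950, Epsilon 5.179, Zeta 5.259, Eta 13.295.
Rounding to the nearest integer: Alpha 6, Beta 7, Gamma 6, Delta 6, Epsilon 5, Zeta 5, Eta 13 (total 48).

Alpha=6, Beta=7, Gamma=6, Delta=6, Epsilon=5, Zeta=5, Eta=13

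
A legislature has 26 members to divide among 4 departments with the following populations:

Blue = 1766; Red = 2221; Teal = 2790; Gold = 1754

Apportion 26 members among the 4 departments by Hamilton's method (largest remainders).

Standard divisor: 8531 ÷ 26 ≈ 328.115.
Standard quotas: Blue 5.382, Red 6.769, Teal 8.503, Gold 5.346.
Lower quotas: Blue 5, Red 6, Teal 8, Gold 5 (sum 24, leaving 2 seats).
Remainders in descending order: Red 0.769, Teal 0.503, Blue 0.382, Gold 0.346.
Largest remainders: Red, Teal receive the extra seats.

Blue=5; Red=7; Teal=9; Gold=5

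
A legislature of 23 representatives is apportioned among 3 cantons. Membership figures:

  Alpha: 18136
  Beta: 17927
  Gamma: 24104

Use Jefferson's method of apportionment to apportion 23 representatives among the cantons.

Alpha: 7, Beta: 7, Gamma: 9

Standard divisor 60167/23 ≈ 2615.957; standard quotas: Alpha 6.933, Beta 6.853, Gamma 9.214.
Rounding down gives 6, 6, 9 = 21 seats, so the divisor must be adjusted.
With modified divisor 2500: modified quotas Alpha 7.254, Beta 7.171, Gamma 9.642.
Rounding down: Alpha 7, Beta 7, Gamma 9 (total 23).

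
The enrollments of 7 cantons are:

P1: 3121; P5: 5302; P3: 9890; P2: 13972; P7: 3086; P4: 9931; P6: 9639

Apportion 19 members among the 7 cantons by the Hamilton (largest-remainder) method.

P1 1, P5 2, P3 3, P2 5, P7 1, P4 4, P6 3

Total 54941; standard divisor 54941/19 ≈ 2891.632.
Standard quotas: P1 1.0793, P5 1.8336, P3 3.4202, P2 4.8319, P7 1.0672, P4 3.4344, P6 3.3334.
Lower quotas: P1 1, P5 1, P3 3, P2 4, P7 1, P4 3, P6 3 (sum 16, leaving 3 seats).
Remainders in descending order: P5 0.8336, P2 0.8319, P4 0.4344, P3 0.4202, P6 0.3334, P1 0.0793, P7 0.0672.
Largest remainders: P5, P2, P4 receive the extra seats.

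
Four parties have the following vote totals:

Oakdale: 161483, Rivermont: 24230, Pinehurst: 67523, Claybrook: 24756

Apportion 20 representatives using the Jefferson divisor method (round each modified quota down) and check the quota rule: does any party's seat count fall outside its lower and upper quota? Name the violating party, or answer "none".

Oakdale

Standard quotas: Oakdale 11.618, Rivermont 1.743, Pinehurst 4.858, Claybrook 1.781.
Jefferson allocation: Oakdale 13, Rivermont 1, Pinehurst 5, Claybrook 1.
Oakdale has quota 11.618 (lower 11, upper 12) but receives 13 — outside the quota interval.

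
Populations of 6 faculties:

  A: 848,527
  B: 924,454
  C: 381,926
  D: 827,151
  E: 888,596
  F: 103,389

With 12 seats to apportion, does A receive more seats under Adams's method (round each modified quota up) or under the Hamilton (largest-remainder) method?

Adams: A 2, B 3, C 1, D 2, E 3, F 1.
Hamilton: A 3, B 3, C 1, D 2, E 3, F 0.
A gets 2 under Adams and 3 under Hamilton.

Hamilton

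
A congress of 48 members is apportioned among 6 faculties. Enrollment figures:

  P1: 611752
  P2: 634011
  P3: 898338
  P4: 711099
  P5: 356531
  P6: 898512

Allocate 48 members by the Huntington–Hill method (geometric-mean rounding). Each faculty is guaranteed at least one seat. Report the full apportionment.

P1 7, P2 7, P3 11, P4 8, P5 4, P6 11

With divisor 85188: modified quotas P1 7.181, P2 7.442, P3 10.545, P4 8.347, P5 4.185, P6 10.547.
Geometric-mean thresholds: P1 √(7·8)=7.483, P2 √(7·8)=7.483, P3 √(10·11)=10.488, P4 √(8·9)=8.485, P5 √(4·5)=4.472, P6 √(10·11)=10.488.
Each quota rounded against its threshold gives P1 7, P2 7, P3 11, P4 8, P5 4, P6 11 (total 48).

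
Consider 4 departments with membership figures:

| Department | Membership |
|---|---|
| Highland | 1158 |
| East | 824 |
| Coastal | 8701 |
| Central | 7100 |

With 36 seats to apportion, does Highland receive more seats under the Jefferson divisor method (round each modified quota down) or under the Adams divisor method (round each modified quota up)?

Adams

Jefferson: Highland 2, East 1, Coastal 18, Central 15.
Adams: Highland 3, East 2, Coastal 17, Central 14.
Highland gets 2 under Jefferson and 3 under Adams.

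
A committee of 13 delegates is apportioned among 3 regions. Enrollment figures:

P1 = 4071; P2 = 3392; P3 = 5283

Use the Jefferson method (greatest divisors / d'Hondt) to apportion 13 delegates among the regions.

P1=4, P2=3, P3=6

Standard divisor 12746/13 ≈ 980.462; standard quotas: P1 4.152, P2 3.460, P3 5.388.
Rounding down gives 4, 3, 5 = 12 seats, so the divisor must be adjusted.
With modified divisor 860: modified quotas P1 4.734, P2 3.944, P3 6.143.
Rounding down: P1 4, P2 3, P3 6 (total 13).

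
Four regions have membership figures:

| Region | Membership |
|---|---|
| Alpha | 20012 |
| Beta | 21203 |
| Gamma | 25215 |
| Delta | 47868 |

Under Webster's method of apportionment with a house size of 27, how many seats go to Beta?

5

Standard divisor 114298/27 ≈ 4233.259; standard quotas: Alpha 4.727, Beta 5.009, Gamma 5.956, Delta 11.308.
Rounding to the nearest integer gives Alpha 5, Beta 5, Gamma 6, Delta 11 — total 27, matching the house size, so no adjustment is needed.
Beta receives 5.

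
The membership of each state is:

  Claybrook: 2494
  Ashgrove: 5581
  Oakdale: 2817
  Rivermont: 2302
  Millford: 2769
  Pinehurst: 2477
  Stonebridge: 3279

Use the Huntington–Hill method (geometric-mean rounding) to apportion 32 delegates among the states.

Claybrook 4, Ashgrove 8, Oakdale 4, Rivermont 3, Millford 4, Pinehurst 4, Stonebridge 5

With divisor 690: modified quotas Claybrook 3.614, Ashgrove 8.088, Oakdale 4.083, Rivermont 3.336, Millford 4.013, Pinehurst 3.590, Stonebridge 4.752.
Geometric-mean thresholds: Claybrook √(3·4)=3.464, Ashgrove √(8·9)=8.485, Oakdale √(4·5)=4.472, Rivermont √(3·4)=3.464, Millford √(4·5)=4.472, Pinehurst √(3·4)=3.464, Stonebridge √(4·5)=4.472.
Each quota rounded against its threshold gives Claybrook 4, Ashgrove 8, Oakdale 4, Rivermont 3, Millford 4, Pinehurst 4, Stonebridge 5 (total 32).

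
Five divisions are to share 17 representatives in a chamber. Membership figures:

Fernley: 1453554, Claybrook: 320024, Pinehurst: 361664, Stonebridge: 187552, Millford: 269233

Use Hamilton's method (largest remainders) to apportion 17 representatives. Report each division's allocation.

Standard divisor: 2592027 ÷ 17 ≈ 152472.176.
Standard quotas: Fernley 9.5332, Claybrook 2.0989, Pinehurst 2.3720, Stonebridge 1.2301, Millford 1.7658.
Lower quotas: Fernley 9, Claybrook 2, Pinehurst 2, Stonebridge 1, Millford 1 (sum 15, leaving 2 seats).
Remainders in descending order: Millford 0.7658, Fernley 0.5332, Pinehurst 0.3720, Stonebridge 0.2301, Claybrook 0.0989.
The surplus seats go to Millford, Fernley.

Fernley 10; Claybrook 2; Pinehurst 2; Stonebridge 1; Millford 2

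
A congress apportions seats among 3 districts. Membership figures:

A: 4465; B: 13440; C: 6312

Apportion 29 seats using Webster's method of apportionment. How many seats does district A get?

5

Standard divisor 24217/29 ≈ 835.069; standard quotas: A 5.347, B 16.094, C 7.559.
Rounding to the nearest integer gives A 5, B 16, C 8 — total 29, matching the house size, so no adjustment is needed.
A receives 5.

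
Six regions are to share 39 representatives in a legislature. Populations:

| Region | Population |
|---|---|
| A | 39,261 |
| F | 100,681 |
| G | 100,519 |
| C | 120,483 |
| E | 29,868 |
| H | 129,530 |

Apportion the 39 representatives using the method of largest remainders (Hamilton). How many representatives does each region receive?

A: 3, F: 8, G: 7, C: 9, E: 2, H: 10

The standard divisor is 520342/39 ≈ 13342.103.
Standard quotas: A 2.9426, F 7.5461, G 7.5340, C 9.0303, E 2.2386, H 9.7084.
Lower quotas: A 2, F 7, G 7, C 9, E 2, H 9 (sum 36, leaving 3 seats).
Remainders in descending order: A 0.9426, H 0.7084, F 0.5461, G 0.5340, E 0.2386, C 0.0303.
Largest remainders: A, H, F receive the extra seats.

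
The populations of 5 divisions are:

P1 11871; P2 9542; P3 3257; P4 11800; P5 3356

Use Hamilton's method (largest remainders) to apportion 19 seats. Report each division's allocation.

P1 6, P2 4, P3 1, P4 6, P5 2

Total 39826; standard divisor 39826/19 ≈ 2096.105.
Standard quotas: P1 5.6634, P2 4.5523, P3 1.5538, P4 5.6295, P5 1.6011.
Lower quotas: P1 5, P2 4, P3 1, P4 5, P5 1 (sum 16, leaving 3 seats).
Remainders in descending order: P1 0.6634, P4 0.6295, P5 0.6011, P3 0.5538, P2 0.5523.
Largest remainders: P1, P4, P5 receive the extra seats.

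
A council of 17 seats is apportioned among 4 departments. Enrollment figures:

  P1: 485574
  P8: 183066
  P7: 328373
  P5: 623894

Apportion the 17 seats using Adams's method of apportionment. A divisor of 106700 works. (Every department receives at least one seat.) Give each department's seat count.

With modified divisor 106700: modified quotas P1 4.551, P8 1.716, P7 3.078, P5 5.847.
Rounding up: P1 5, P8 2, P7 4, P5 6 (total 17).

P1=5, P8=2, P7=4, P5=6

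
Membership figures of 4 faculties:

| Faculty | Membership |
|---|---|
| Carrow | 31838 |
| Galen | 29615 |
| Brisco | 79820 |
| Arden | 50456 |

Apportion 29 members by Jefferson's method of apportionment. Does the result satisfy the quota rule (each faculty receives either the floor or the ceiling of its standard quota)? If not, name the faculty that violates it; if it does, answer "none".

Standard quotas: Carrow 4.816, Galen 4.479, Brisco 12.073, Arden 7.632.
Jefferson allocation: Carrow 5, Galen 4, Brisco 12, Arden 8.
Every allocation lies between the lower and upper quota.

none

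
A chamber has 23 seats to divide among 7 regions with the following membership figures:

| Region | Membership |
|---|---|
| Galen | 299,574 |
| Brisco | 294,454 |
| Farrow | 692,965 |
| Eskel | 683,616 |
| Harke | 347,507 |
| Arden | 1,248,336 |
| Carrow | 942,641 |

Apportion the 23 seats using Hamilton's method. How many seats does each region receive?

Galen: 2; Brisco: 1; Farrow: 4; Eskel: 3; Harke: 2; Arden: 6; Carrow: 5

Total 4509093; standard divisor 4509093/23 ≈ 196047.522.
Standard quotas: Galen 1.5281, Brisco 1.5020, Farrow 3.5347, Eskel 3.4870, Harke 1.7726, Arden 6.3675, Carrow 4.8082.
Lower quotas: Galen 1, Brisco 1, Farrow 3, Eskel 3, Harke 1, Arden 6, Carrow 4 (sum 19, leaving 4 seats).
Remainders in descending order: Carrow 0.8082, Harke 0.7726, Farrow 0.5347, Galen 0.5281, Brisco 0.5020, Eskel 0.4870, Arden 0.3675.
The surplus seats go to Carrow, Harke, Farrow, Galen.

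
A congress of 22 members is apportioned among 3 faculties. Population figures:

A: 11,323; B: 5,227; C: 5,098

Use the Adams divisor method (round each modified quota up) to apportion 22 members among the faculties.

A: 11, B: 6, C: 5

Standard divisor 21648/22 ≈ 984; standard quotas: A 11.507, B 5.312, C 5.181.
Rounding up gives 12, 6, 6 = 24 seats, so the divisor must be adjusted.
With modified divisor 1040: modified quotas A 10.887, B 5.026, C 4.902.
Rounding up: A 11, B 6, C 5 (total 22).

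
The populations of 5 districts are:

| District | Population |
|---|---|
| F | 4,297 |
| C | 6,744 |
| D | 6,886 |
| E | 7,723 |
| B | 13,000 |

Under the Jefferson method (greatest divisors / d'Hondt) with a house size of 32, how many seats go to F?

3

Standard divisor 38650/32 ≈ 1207.812; standard quotas: F 3.558, C 5.584, D 5.701, E 6.394, B 10.763.
Rounding down gives 3, 5, 5, 6, 10 = 29 seats, so the divisor must be adjusted.
With modified divisor 1110: modified quotas F 3.871, C 6.076, D 6.204, E 6.958, B 11.712.
Rounding down: F 3, C 6, D 6, E 6, B 11 (total 32).
F receives 3.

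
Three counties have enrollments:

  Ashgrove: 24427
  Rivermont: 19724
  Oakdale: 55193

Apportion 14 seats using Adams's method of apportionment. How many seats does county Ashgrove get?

Standard divisor 99344/14 ≈ 7096; standard quotas: Ashgrove 3.442, Rivermont 2.780, Oakdale 7.778.
Rounding up gives 4, 3, 8 = 15 seats, so the divisor must be adjusted.
With modified divisor 8000: modified quotas Ashgrove 3.053, Rivermont 2.466, Oakdale 6.899.
Rounding up: Ashgrove 4, Rivermont 3, Oakdale 7 (total 14).
Ashgrove receives 4.

4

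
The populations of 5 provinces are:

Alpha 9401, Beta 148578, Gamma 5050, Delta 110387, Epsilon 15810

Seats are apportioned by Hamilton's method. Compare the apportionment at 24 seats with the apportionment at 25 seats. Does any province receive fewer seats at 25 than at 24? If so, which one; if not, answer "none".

Gamma

At 24 seats: Alpha 1, Beta 12, Gamma 1, Delta 9, Epsilon 1.
At 25 seats: Alpha 1, Beta 13, Gamma 0, Delta 10, Epsilon 1.
Gamma drops from 1 to 0.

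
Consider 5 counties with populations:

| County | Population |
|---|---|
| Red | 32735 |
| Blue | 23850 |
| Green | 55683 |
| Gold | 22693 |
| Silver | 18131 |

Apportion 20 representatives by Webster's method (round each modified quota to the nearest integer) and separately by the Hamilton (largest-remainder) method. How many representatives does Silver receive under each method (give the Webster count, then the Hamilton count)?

Webster: Red 4, Blue 3, Green 8, Gold 3, Silver 2.
Hamilton: Red 4, Blue 3, Green 7, Gold 3, Silver 3.
Silver gets 2 under Webster and 3 under Hamilton.

2 and 3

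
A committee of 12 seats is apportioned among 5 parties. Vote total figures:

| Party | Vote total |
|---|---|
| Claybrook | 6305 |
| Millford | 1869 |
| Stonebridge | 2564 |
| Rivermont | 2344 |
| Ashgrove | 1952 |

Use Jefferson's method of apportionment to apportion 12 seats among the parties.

Standard divisor 15034/12 ≈ 1252.833; standard quotas: Claybrook 5.033, Millford 1.492, Stonebridge 2.047, Rivermont 1.871, Ashgrove 1.558.
Rounding down gives 5, 1, 2, 1, 1 = 10 seats, so the divisor must be adjusted.
With modified divisor 1000: modified quotas Claybrook 6.305, Millford 1.869, Stonebridge 2.564, Rivermont 2.344, Ashgrove 1.952.
Rounding down: Claybrook 6, Millford 1, Stonebridge 2, Rivermont 2, Ashgrove 1 (total 12).

Claybrook: 6; Millford: 1; Stonebridge: 2; Rivermont: 2; Ashgrove: 1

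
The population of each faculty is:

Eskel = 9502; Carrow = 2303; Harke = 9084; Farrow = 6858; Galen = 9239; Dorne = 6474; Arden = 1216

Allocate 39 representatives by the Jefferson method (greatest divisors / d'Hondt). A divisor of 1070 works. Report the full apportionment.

Eskel 8; Carrow 2; Harke 8; Farrow 6; Galen 8; Dorne 6; Arden 1

With modified divisor 1070: modified quotas Eskel 8.880, Carrow 2.152, Harke 8.490, Farrow 6.409, Galen 8.635, Dorne 6.050, Arden 1.136.
Rounding down: Eskel 8, Carrow 2, Harke 8, Farrow 6, Galen 8, Dorne 6, Arden 1 (total 39).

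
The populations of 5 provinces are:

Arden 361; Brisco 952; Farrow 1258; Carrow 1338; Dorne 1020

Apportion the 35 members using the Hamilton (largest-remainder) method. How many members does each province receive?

Arden 3; Brisco 7; Farrow 9; Carrow 9; Dorne 7

Total 4929; standard divisor 4929/35 ≈ 140.829.
Standard quotas: Arden 2.563, Brisco 6.760, Farrow 8.933, Carrow 9.501, Dorne 7.243.
Lower quotas: Arden 2, Brisco 6, Farrow 8, Carrow 9, Dorne 7 (sum 32, leaving 3 seats).
Remainders in descending order: Farrow 0.933, Brisco 0.760, Arden 0.563, Carrow 0.501, Dorne 0.243.
The surplus seats go to Farrow, Brisco, Arden.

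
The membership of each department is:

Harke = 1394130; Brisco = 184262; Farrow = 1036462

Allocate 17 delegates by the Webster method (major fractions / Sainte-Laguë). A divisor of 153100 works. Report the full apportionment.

With modified divisor 153100: modified quotas Harke 9.106, Brisco 1.204, Farrow 6.770.
Rounding to the nearest integer: Harke 9, Brisco 1, Farrow 7 (total 17).

Harke=9, Brisco=1, Farrow=7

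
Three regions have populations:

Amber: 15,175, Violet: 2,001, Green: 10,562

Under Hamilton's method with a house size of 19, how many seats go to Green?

7

The standard divisor is 27738/19 ≈ 1459.895.
Standard quotas: Amber 10.3946, Violet 1.3706, Green 7.2348.
Lower quotas: Amber 10, Violet 1, Green 7 (sum 18, leaving 1 seat).
Remainders in descending order: Amber 0.3946, Violet 0.3706, Green 0.2348.
Largest remainder: Amber receives the extra seat.
Green receives 7.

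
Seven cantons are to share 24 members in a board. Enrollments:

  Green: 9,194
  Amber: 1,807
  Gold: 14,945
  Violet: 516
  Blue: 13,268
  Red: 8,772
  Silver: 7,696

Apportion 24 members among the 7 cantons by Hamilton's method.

Standard divisor: 56198 ÷ 24 ≈ 2341.583.
Standard quotas: Green 3.9264, Amber 0.7717, Gold 6.3824, Violet 0.2204, Blue 5.6663, Red 3.7462, Silver 3.2867.
Lower quotas: Green 3, Amber 0, Gold 6, Violet 0, Blue 5, Red 3, Silver 3 (sum 20, leaving 4 seats).
Remainders in descending order: Green 0.9264, Amber 0.7717, Red 0.7462, Blue 0.6663, Gold 0.3824, Silver 0.2867, Violet 0.2204.
Largest remainders: Green, Amber, Red, Blue receive the extra seats.

Green 4, Amber 1, Gold 6, Violet 0, Blue 6, Red 4, Silver 3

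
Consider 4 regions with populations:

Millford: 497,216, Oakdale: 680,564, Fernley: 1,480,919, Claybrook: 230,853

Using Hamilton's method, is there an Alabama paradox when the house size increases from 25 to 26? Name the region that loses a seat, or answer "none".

none

At 25 seats: Millford 4, Oakdale 6, Fernley 13, Claybrook 2.
At 26 seats: Millford 5, Oakdale 6, Fernley 13, Claybrook 2.
No region's allocation decreased.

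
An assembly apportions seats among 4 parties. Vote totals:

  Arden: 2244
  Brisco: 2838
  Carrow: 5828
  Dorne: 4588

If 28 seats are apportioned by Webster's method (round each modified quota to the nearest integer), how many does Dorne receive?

8

Standard divisor 15498/28 ≈ 553.5; standard quotas: Arden 4.054, Brisco 5.127, Carrow 10.529, Dorne 8.289.
Rounding to the nearest integer gives Arden 4, Brisco 5, Carrow 11, Dorne 8 — total 28, matching the house size, so no adjustment is needed.
Dorne receives 8.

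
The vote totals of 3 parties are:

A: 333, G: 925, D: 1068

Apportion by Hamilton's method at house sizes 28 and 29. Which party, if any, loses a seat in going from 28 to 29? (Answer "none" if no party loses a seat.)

At 28 seats: A 4, G 11, D 13.
At 29 seats: A 4, G 12, D 13.
No party's allocation decreased.

none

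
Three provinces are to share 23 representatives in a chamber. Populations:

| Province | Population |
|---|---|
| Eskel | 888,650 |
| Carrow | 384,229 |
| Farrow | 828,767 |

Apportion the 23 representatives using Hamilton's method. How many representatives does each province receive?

Eskel 10, Carrow 4, Farrow 9

Standard divisor: 2101646 ÷ 23 ≈ 91375.913.
Standard quotas: Eskel 9.7252, Carrow 4.2049, Farrow 9.0699.
Lower quotas: Eskel 9, Carrow 4, Farrow 9 (sum 22, leaving 1 seat).
Remainders in descending order: Eskel 0.7252, Carrow 0.2049, Farrow 0.0699.
Largest remainder: Eskel receives the extra seat.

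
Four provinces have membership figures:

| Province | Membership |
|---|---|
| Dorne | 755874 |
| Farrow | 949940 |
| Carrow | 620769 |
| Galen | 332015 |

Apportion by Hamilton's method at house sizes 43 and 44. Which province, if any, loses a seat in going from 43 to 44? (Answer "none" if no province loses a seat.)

Galen

At 43 seats: Dorne 12, Farrow 15, Carrow 10, Galen 6.
At 44 seats: Dorne 13, Farrow 16, Carrow 10, Galen 5.
Galen drops from 6 to 5.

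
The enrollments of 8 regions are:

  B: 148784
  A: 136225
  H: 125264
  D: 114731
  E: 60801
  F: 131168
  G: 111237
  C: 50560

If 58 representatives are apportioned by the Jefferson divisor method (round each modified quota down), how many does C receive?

Standard divisor 878770/58 ≈ 15151.207; standard quotas: B 9.820, A 8.991, H 8.268, D 7.572, E 4.013, F 8.657, G 7.342, C 3.337.
Rounding down gives 9, 8, 8, 7, 4, 8, 7, 3 = 54 seats, so the divisor must be adjusted.
With modified divisor 14100: modified quotas B 10.552, A 9.661, H 8.884, D 8.137, E 4.312, F 9.303, G 7.889, C 3.586.
Rounding down: B 10, A 9, H 8, D 8, E 4, F 9, G 7, C 3 (total 58).
C receives 3.

3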